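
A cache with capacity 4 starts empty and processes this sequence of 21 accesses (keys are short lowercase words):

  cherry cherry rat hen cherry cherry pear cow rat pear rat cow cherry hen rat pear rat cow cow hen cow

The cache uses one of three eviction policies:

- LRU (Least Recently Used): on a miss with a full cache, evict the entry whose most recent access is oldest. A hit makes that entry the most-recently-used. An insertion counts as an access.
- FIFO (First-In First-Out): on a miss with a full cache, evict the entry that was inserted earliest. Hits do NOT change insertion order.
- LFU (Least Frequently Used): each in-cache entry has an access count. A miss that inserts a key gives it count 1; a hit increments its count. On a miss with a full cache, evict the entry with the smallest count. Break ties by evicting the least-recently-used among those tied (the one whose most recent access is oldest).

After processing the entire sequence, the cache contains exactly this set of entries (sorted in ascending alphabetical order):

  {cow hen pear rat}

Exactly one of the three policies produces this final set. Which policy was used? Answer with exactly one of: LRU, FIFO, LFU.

Simulating under each policy and comparing final sets:
  LRU: final set = {cow hen pear rat} -> MATCHES target
  FIFO: final set = {cherry cow hen rat} -> differs
  LFU: final set = {cherry cow hen rat} -> differs
Only LRU produces the target set.

Answer: LRU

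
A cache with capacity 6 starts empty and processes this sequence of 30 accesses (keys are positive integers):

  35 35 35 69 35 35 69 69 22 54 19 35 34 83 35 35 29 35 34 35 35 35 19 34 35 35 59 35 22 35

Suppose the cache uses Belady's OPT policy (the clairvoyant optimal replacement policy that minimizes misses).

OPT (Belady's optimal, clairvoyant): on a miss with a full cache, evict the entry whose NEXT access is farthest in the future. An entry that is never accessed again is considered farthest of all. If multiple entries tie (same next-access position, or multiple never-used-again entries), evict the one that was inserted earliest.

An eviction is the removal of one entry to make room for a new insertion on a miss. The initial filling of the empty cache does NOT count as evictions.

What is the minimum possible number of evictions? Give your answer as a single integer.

Answer: 3

Derivation:
OPT (Belady) simulation (capacity=6):
  1. access 35: MISS. Cache: [35]
  2. access 35: HIT. Next use of 35: step 3. Cache: [35]
  3. access 35: HIT. Next use of 35: step 5. Cache: [35]
  4. access 69: MISS. Cache: [35 69]
  5. access 35: HIT. Next use of 35: step 6. Cache: [35 69]
  6. access 35: HIT. Next use of 35: step 12. Cache: [35 69]
  7. access 69: HIT. Next use of 69: step 8. Cache: [35 69]
  8. access 69: HIT. Next use of 69: never. Cache: [35 69]
  9. access 22: MISS. Cache: [35 69 22]
  10. access 54: MISS. Cache: [35 69 22 54]
  11. access 19: MISS. Cache: [35 69 22 54 19]
  12. access 35: HIT. Next use of 35: step 15. Cache: [35 69 22 54 19]
  13. access 34: MISS. Cache: [35 69 22 54 19 34]
  14. access 83: MISS, evict 69 (next use: never). Cache: [35 22 54 19 34 83]
  15. access 35: HIT. Next use of 35: step 16. Cache: [35 22 54 19 34 83]
  16. access 35: HIT. Next use of 35: step 18. Cache: [35 22 54 19 34 83]
  17. access 29: MISS, evict 54 (next use: never). Cache: [35 22 19 34 83 29]
  18. access 35: HIT. Next use of 35: step 20. Cache: [35 22 19 34 83 29]
  19. access 34: HIT. Next use of 34: step 24. Cache: [35 22 19 34 83 29]
  20. access 35: HIT. Next use of 35: step 21. Cache: [35 22 19 34 83 29]
  21. access 35: HIT. Next use of 35: step 22. Cache: [35 22 19 34 83 29]
  22. access 35: HIT. Next use of 35: step 25. Cache: [35 22 19 34 83 29]
  23. access 19: HIT. Next use of 19: never. Cache: [35 22 19 34 83 29]
  24. access 34: HIT. Next use of 34: never. Cache: [35 22 19 34 83 29]
  25. access 35: HIT. Next use of 35: step 26. Cache: [35 22 19 34 83 29]
  26. access 35: HIT. Next use of 35: step 28. Cache: [35 22 19 34 83 29]
  27. access 59: MISS, evict 19 (next use: never). Cache: [35 22 34 83 29 59]
  28. access 35: HIT. Next use of 35: step 30. Cache: [35 22 34 83 29 59]
  29. access 22: HIT. Next use of 22: never. Cache: [35 22 34 83 29 59]
  30. access 35: HIT. Next use of 35: never. Cache: [35 22 34 83 29 59]
Total: 21 hits, 9 misses, 3 evictions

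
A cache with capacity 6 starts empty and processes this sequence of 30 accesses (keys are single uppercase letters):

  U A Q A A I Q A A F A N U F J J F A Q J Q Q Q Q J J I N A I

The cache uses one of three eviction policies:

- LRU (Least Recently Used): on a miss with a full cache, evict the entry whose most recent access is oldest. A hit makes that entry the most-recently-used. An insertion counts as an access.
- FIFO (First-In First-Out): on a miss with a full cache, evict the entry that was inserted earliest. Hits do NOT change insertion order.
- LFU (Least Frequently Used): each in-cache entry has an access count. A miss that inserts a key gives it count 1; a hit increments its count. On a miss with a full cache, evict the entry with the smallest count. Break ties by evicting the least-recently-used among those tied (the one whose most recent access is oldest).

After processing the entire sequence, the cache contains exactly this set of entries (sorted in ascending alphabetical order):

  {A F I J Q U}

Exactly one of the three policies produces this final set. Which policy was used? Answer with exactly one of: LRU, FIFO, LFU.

Simulating under each policy and comparing final sets:
  LRU: final set = {A F I J N Q} -> differs
  FIFO: final set = {A F I J N Q} -> differs
  LFU: final set = {A F I J Q U} -> MATCHES target
Only LFU produces the target set.

Answer: LFU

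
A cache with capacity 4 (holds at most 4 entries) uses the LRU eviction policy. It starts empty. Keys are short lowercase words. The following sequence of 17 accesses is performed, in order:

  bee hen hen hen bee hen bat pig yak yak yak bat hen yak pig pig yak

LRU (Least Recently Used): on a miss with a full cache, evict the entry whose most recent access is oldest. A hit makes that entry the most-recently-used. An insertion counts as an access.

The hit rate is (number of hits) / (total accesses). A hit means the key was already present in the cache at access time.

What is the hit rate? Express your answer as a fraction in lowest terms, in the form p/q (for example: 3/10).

Answer: 12/17

Derivation:
LRU simulation (capacity=4):
  1. access bee: MISS. Cache (LRU->MRU): [bee]
  2. access hen: MISS. Cache (LRU->MRU): [bee hen]
  3. access hen: HIT. Cache (LRU->MRU): [bee hen]
  4. access hen: HIT. Cache (LRU->MRU): [bee hen]
  5. access bee: HIT. Cache (LRU->MRU): [hen bee]
  6. access hen: HIT. Cache (LRU->MRU): [bee hen]
  7. access bat: MISS. Cache (LRU->MRU): [bee hen bat]
  8. access pig: MISS. Cache (LRU->MRU): [bee hen bat pig]
  9. access yak: MISS, evict bee. Cache (LRU->MRU): [hen bat pig yak]
  10. access yak: HIT. Cache (LRU->MRU): [hen bat pig yak]
  11. access yak: HIT. Cache (LRU->MRU): [hen bat pig yak]
  12. access bat: HIT. Cache (LRU->MRU): [hen pig yak bat]
  13. access hen: HIT. Cache (LRU->MRU): [pig yak bat hen]
  14. access yak: HIT. Cache (LRU->MRU): [pig bat hen yak]
  15. access pig: HIT. Cache (LRU->MRU): [bat hen yak pig]
  16. access pig: HIT. Cache (LRU->MRU): [bat hen yak pig]
  17. access yak: HIT. Cache (LRU->MRU): [bat hen pig yak]
Total: 12 hits, 5 misses, 1 evictions

Hit rate = 12/17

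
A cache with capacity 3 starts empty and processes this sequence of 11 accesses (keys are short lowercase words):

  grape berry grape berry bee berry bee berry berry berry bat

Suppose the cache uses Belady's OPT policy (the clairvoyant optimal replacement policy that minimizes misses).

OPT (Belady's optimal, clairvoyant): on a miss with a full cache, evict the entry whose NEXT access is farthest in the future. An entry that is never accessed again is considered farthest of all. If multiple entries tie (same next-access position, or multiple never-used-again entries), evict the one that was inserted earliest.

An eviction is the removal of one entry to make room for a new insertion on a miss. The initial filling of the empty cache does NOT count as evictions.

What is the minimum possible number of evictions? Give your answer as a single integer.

Answer: 1

Derivation:
OPT (Belady) simulation (capacity=3):
  1. access grape: MISS. Cache: [grape]
  2. access berry: MISS. Cache: [grape berry]
  3. access grape: HIT. Next use of grape: never. Cache: [grape berry]
  4. access berry: HIT. Next use of berry: step 6. Cache: [grape berry]
  5. access bee: MISS. Cache: [grape berry bee]
  6. access berry: HIT. Next use of berry: step 8. Cache: [grape berry bee]
  7. access bee: HIT. Next use of bee: never. Cache: [grape berry bee]
  8. access berry: HIT. Next use of berry: step 9. Cache: [grape berry bee]
  9. access berry: HIT. Next use of berry: step 10. Cache: [grape berry bee]
  10. access berry: HIT. Next use of berry: never. Cache: [grape berry bee]
  11. access bat: MISS, evict grape (next use: never). Cache: [berry bee bat]
Total: 7 hits, 4 misses, 1 evictions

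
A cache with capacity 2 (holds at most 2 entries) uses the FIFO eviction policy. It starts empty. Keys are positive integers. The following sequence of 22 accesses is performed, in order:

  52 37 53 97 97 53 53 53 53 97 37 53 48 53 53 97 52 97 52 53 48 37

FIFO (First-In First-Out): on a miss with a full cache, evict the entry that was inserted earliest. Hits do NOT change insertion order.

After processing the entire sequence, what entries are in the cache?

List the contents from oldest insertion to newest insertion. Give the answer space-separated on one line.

FIFO simulation (capacity=2):
  1. access 52: MISS. Cache (old->new): [52]
  2. access 37: MISS. Cache (old->new): [52 37]
  3. access 53: MISS, evict 52. Cache (old->new): [37 53]
  4. access 97: MISS, evict 37. Cache (old->new): [53 97]
  5. access 97: HIT. Cache (old->new): [53 97]
  6. access 53: HIT. Cache (old->new): [53 97]
  7. access 53: HIT. Cache (old->new): [53 97]
  8. access 53: HIT. Cache (old->new): [53 97]
  9. access 53: HIT. Cache (old->new): [53 97]
  10. access 97: HIT. Cache (old->new): [53 97]
  11. access 37: MISS, evict 53. Cache (old->new): [97 37]
  12. access 53: MISS, evict 97. Cache (old->new): [37 53]
  13. access 48: MISS, evict 37. Cache (old->new): [53 48]
  14. access 53: HIT. Cache (old->new): [53 48]
  15. access 53: HIT. Cache (old->new): [53 48]
  16. access 97: MISS, evict 53. Cache (old->new): [48 97]
  17. access 52: MISS, evict 48. Cache (old->new): [97 52]
  18. access 97: HIT. Cache (old->new): [97 52]
  19. access 52: HIT. Cache (old->new): [97 52]
  20. access 53: MISS, evict 97. Cache (old->new): [52 53]
  21. access 48: MISS, evict 52. Cache (old->new): [53 48]
  22. access 37: MISS, evict 53. Cache (old->new): [48 37]
Total: 10 hits, 12 misses, 10 evictions

Answer: 48 37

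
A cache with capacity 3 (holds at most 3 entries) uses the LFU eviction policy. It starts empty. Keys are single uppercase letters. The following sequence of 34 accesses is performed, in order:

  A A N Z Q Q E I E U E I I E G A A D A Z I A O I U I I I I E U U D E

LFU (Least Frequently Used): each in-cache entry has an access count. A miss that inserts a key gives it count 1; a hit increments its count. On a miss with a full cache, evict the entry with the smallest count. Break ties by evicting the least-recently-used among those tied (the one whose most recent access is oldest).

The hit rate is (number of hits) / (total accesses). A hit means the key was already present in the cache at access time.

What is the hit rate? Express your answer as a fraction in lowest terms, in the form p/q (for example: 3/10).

Answer: 13/34

Derivation:
LFU simulation (capacity=3):
  1. access A: MISS. Cache: [A(c=1)]
  2. access A: HIT, count now 2. Cache: [A(c=2)]
  3. access N: MISS. Cache: [N(c=1) A(c=2)]
  4. access Z: MISS. Cache: [N(c=1) Z(c=1) A(c=2)]
  5. access Q: MISS, evict N(c=1). Cache: [Z(c=1) Q(c=1) A(c=2)]
  6. access Q: HIT, count now 2. Cache: [Z(c=1) A(c=2) Q(c=2)]
  7. access E: MISS, evict Z(c=1). Cache: [E(c=1) A(c=2) Q(c=2)]
  8. access I: MISS, evict E(c=1). Cache: [I(c=1) A(c=2) Q(c=2)]
  9. access E: MISS, evict I(c=1). Cache: [E(c=1) A(c=2) Q(c=2)]
  10. access U: MISS, evict E(c=1). Cache: [U(c=1) A(c=2) Q(c=2)]
  11. access E: MISS, evict U(c=1). Cache: [E(c=1) A(c=2) Q(c=2)]
  12. access I: MISS, evict E(c=1). Cache: [I(c=1) A(c=2) Q(c=2)]
  13. access I: HIT, count now 2. Cache: [A(c=2) Q(c=2) I(c=2)]
  14. access E: MISS, evict A(c=2). Cache: [E(c=1) Q(c=2) I(c=2)]
  15. access G: MISS, evict E(c=1). Cache: [G(c=1) Q(c=2) I(c=2)]
  16. access A: MISS, evict G(c=1). Cache: [A(c=1) Q(c=2) I(c=2)]
  17. access A: HIT, count now 2. Cache: [Q(c=2) I(c=2) A(c=2)]
  18. access D: MISS, evict Q(c=2). Cache: [D(c=1) I(c=2) A(c=2)]
  19. access A: HIT, count now 3. Cache: [D(c=1) I(c=2) A(c=3)]
  20. access Z: MISS, evict D(c=1). Cache: [Z(c=1) I(c=2) A(c=3)]
  21. access I: HIT, count now 3. Cache: [Z(c=1) A(c=3) I(c=3)]
  22. access A: HIT, count now 4. Cache: [Z(c=1) I(c=3) A(c=4)]
  23. access O: MISS, evict Z(c=1). Cache: [O(c=1) I(c=3) A(c=4)]
  24. access I: HIT, count now 4. Cache: [O(c=1) A(c=4) I(c=4)]
  25. access U: MISS, evict O(c=1). Cache: [U(c=1) A(c=4) I(c=4)]
  26. access I: HIT, count now 5. Cache: [U(c=1) A(c=4) I(c=5)]
  27. access I: HIT, count now 6. Cache: [U(c=1) A(c=4) I(c=6)]
  28. access I: HIT, count now 7. Cache: [U(c=1) A(c=4) I(c=7)]
  29. access I: HIT, count now 8. Cache: [U(c=1) A(c=4) I(c=8)]
  30. access E: MISS, evict U(c=1). Cache: [E(c=1) A(c=4) I(c=8)]
  31. access U: MISS, evict E(c=1). Cache: [U(c=1) A(c=4) I(c=8)]
  32. access U: HIT, count now 2. Cache: [U(c=2) A(c=4) I(c=8)]
  33. access D: MISS, evict U(c=2). Cache: [D(c=1) A(c=4) I(c=8)]
  34. access E: MISS, evict D(c=1). Cache: [E(c=1) A(c=4) I(c=8)]
Total: 13 hits, 21 misses, 18 evictions

Hit rate = 13/34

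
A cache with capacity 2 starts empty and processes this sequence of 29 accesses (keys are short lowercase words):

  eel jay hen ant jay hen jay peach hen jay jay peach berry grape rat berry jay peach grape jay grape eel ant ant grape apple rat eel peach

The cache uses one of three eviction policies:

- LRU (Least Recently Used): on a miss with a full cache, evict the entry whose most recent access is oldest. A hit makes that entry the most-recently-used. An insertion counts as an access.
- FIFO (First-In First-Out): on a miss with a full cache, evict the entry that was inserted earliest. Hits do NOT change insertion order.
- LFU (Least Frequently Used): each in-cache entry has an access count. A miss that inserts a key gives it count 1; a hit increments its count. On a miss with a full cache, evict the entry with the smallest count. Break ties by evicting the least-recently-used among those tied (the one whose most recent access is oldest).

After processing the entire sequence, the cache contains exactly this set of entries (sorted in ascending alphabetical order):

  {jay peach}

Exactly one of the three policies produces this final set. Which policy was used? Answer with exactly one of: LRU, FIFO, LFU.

Answer: LFU

Derivation:
Simulating under each policy and comparing final sets:
  LRU: final set = {eel peach} -> differs
  FIFO: final set = {eel peach} -> differs
  LFU: final set = {jay peach} -> MATCHES target
Only LFU produces the target set.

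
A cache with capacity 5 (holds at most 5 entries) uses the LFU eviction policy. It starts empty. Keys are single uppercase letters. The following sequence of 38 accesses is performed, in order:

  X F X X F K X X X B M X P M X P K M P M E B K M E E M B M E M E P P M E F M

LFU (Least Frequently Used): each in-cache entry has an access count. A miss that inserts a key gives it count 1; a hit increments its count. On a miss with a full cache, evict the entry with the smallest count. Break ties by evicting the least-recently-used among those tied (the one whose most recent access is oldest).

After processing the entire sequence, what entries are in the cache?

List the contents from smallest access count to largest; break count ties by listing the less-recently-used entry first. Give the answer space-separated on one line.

LFU simulation (capacity=5):
  1. access X: MISS. Cache: [X(c=1)]
  2. access F: MISS. Cache: [X(c=1) F(c=1)]
  3. access X: HIT, count now 2. Cache: [F(c=1) X(c=2)]
  4. access X: HIT, count now 3. Cache: [F(c=1) X(c=3)]
  5. access F: HIT, count now 2. Cache: [F(c=2) X(c=3)]
  6. access K: MISS. Cache: [K(c=1) F(c=2) X(c=3)]
  7. access X: HIT, count now 4. Cache: [K(c=1) F(c=2) X(c=4)]
  8. access X: HIT, count now 5. Cache: [K(c=1) F(c=2) X(c=5)]
  9. access X: HIT, count now 6. Cache: [K(c=1) F(c=2) X(c=6)]
  10. access B: MISS. Cache: [K(c=1) B(c=1) F(c=2) X(c=6)]
  11. access M: MISS. Cache: [K(c=1) B(c=1) M(c=1) F(c=2) X(c=6)]
  12. access X: HIT, count now 7. Cache: [K(c=1) B(c=1) M(c=1) F(c=2) X(c=7)]
  13. access P: MISS, evict K(c=1). Cache: [B(c=1) M(c=1) P(c=1) F(c=2) X(c=7)]
  14. access M: HIT, count now 2. Cache: [B(c=1) P(c=1) F(c=2) M(c=2) X(c=7)]
  15. access X: HIT, count now 8. Cache: [B(c=1) P(c=1) F(c=2) M(c=2) X(c=8)]
  16. access P: HIT, count now 2. Cache: [B(c=1) F(c=2) M(c=2) P(c=2) X(c=8)]
  17. access K: MISS, evict B(c=1). Cache: [K(c=1) F(c=2) M(c=2) P(c=2) X(c=8)]
  18. access M: HIT, count now 3. Cache: [K(c=1) F(c=2) P(c=2) M(c=3) X(c=8)]
  19. access P: HIT, count now 3. Cache: [K(c=1) F(c=2) M(c=3) P(c=3) X(c=8)]
  20. access M: HIT, count now 4. Cache: [K(c=1) F(c=2) P(c=3) M(c=4) X(c=8)]
  21. access E: MISS, evict K(c=1). Cache: [E(c=1) F(c=2) P(c=3) M(c=4) X(c=8)]
  22. access B: MISS, evict E(c=1). Cache: [B(c=1) F(c=2) P(c=3) M(c=4) X(c=8)]
  23. access K: MISS, evict B(c=1). Cache: [K(c=1) F(c=2) P(c=3) M(c=4) X(c=8)]
  24. access M: HIT, count now 5. Cache: [K(c=1) F(c=2) P(c=3) M(c=5) X(c=8)]
  25. access E: MISS, evict K(c=1). Cache: [E(c=1) F(c=2) P(c=3) M(c=5) X(c=8)]
  26. access E: HIT, count now 2. Cache: [F(c=2) E(c=2) P(c=3) M(c=5) X(c=8)]
  27. access M: HIT, count now 6. Cache: [F(c=2) E(c=2) P(c=3) M(c=6) X(c=8)]
  28. access B: MISS, evict F(c=2). Cache: [B(c=1) E(c=2) P(c=3) M(c=6) X(c=8)]
  29. access M: HIT, count now 7. Cache: [B(c=1) E(c=2) P(c=3) M(c=7) X(c=8)]
  30. access E: HIT, count now 3. Cache: [B(c=1) P(c=3) E(c=3) M(c=7) X(c=8)]
  31. access M: HIT, count now 8. Cache: [B(c=1) P(c=3) E(c=3) X(c=8) M(c=8)]
  32. access E: HIT, count now 4. Cache: [B(c=1) P(c=3) E(c=4) X(c=8) M(c=8)]
  33. access P: HIT, count now 4. Cache: [B(c=1) E(c=4) P(c=4) X(c=8) M(c=8)]
  34. access P: HIT, count now 5. Cache: [B(c=1) E(c=4) P(c=5) X(c=8) M(c=8)]
  35. access M: HIT, count now 9. Cache: [B(c=1) E(c=4) P(c=5) X(c=8) M(c=9)]
  36. access E: HIT, count now 5. Cache: [B(c=1) P(c=5) E(c=5) X(c=8) M(c=9)]
  37. access F: MISS, evict B(c=1). Cache: [F(c=1) P(c=5) E(c=5) X(c=8) M(c=9)]
  38. access M: HIT, count now 10. Cache: [F(c=1) P(c=5) E(c=5) X(c=8) M(c=10)]
Total: 25 hits, 13 misses, 8 evictions

Answer: F P E X M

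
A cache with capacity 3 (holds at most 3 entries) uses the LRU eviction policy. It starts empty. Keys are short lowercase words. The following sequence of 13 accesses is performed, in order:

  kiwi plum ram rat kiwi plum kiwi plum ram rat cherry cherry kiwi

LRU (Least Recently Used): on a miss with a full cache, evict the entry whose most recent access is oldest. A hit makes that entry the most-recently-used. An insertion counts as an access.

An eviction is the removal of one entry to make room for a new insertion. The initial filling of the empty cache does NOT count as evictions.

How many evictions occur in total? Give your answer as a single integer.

Answer: 7

Derivation:
LRU simulation (capacity=3):
  1. access kiwi: MISS. Cache (LRU->MRU): [kiwi]
  2. access plum: MISS. Cache (LRU->MRU): [kiwi plum]
  3. access ram: MISS. Cache (LRU->MRU): [kiwi plum ram]
  4. access rat: MISS, evict kiwi. Cache (LRU->MRU): [plum ram rat]
  5. access kiwi: MISS, evict plum. Cache (LRU->MRU): [ram rat kiwi]
  6. access plum: MISS, evict ram. Cache (LRU->MRU): [rat kiwi plum]
  7. access kiwi: HIT. Cache (LRU->MRU): [rat plum kiwi]
  8. access plum: HIT. Cache (LRU->MRU): [rat kiwi plum]
  9. access ram: MISS, evict rat. Cache (LRU->MRU): [kiwi plum ram]
  10. access rat: MISS, evict kiwi. Cache (LRU->MRU): [plum ram rat]
  11. access cherry: MISS, evict plum. Cache (LRU->MRU): [ram rat cherry]
  12. access cherry: HIT. Cache (LRU->MRU): [ram rat cherry]
  13. access kiwi: MISS, evict ram. Cache (LRU->MRU): [rat cherry kiwi]
Total: 3 hits, 10 misses, 7 evictions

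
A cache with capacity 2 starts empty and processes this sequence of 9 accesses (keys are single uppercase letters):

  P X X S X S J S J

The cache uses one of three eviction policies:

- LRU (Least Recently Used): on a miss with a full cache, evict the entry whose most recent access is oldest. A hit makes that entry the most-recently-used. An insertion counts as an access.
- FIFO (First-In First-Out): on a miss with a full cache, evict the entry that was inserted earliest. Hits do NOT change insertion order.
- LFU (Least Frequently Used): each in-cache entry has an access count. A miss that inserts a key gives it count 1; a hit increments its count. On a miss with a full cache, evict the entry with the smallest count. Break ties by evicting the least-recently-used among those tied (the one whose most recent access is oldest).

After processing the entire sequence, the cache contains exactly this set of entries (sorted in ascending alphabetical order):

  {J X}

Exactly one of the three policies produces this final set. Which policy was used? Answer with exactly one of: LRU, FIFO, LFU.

Answer: LFU

Derivation:
Simulating under each policy and comparing final sets:
  LRU: final set = {J S} -> differs
  FIFO: final set = {J S} -> differs
  LFU: final set = {J X} -> MATCHES target
Only LFU produces the target set.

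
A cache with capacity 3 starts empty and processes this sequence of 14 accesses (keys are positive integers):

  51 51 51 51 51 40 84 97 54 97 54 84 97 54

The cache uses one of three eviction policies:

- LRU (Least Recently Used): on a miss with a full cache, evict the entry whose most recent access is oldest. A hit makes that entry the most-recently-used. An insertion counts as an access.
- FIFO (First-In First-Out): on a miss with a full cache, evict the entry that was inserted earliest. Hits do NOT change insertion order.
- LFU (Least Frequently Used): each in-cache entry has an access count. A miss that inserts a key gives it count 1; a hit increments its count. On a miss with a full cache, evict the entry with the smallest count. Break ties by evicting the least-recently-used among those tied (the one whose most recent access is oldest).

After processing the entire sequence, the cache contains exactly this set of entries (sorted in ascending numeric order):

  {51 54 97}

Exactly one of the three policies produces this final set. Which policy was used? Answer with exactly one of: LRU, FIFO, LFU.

Simulating under each policy and comparing final sets:
  LRU: final set = {54 84 97} -> differs
  FIFO: final set = {54 84 97} -> differs
  LFU: final set = {51 54 97} -> MATCHES target
Only LFU produces the target set.

Answer: LFU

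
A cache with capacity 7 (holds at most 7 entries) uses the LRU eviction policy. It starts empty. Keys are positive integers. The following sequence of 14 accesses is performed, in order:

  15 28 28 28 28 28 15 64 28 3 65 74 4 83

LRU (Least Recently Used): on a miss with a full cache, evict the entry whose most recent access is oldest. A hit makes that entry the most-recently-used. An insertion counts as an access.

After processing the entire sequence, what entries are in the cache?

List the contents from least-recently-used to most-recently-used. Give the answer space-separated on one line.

LRU simulation (capacity=7):
  1. access 15: MISS. Cache (LRU->MRU): [15]
  2. access 28: MISS. Cache (LRU->MRU): [15 28]
  3. access 28: HIT. Cache (LRU->MRU): [15 28]
  4. access 28: HIT. Cache (LRU->MRU): [15 28]
  5. access 28: HIT. Cache (LRU->MRU): [15 28]
  6. access 28: HIT. Cache (LRU->MRU): [15 28]
  7. access 15: HIT. Cache (LRU->MRU): [28 15]
  8. access 64: MISS. Cache (LRU->MRU): [28 15 64]
  9. access 28: HIT. Cache (LRU->MRU): [15 64 28]
  10. access 3: MISS. Cache (LRU->MRU): [15 64 28 3]
  11. access 65: MISS. Cache (LRU->MRU): [15 64 28 3 65]
  12. access 74: MISS. Cache (LRU->MRU): [15 64 28 3 65 74]
  13. access 4: MISS. Cache (LRU->MRU): [15 64 28 3 65 74 4]
  14. access 83: MISS, evict 15. Cache (LRU->MRU): [64 28 3 65 74 4 83]
Total: 6 hits, 8 misses, 1 evictions

Answer: 64 28 3 65 74 4 83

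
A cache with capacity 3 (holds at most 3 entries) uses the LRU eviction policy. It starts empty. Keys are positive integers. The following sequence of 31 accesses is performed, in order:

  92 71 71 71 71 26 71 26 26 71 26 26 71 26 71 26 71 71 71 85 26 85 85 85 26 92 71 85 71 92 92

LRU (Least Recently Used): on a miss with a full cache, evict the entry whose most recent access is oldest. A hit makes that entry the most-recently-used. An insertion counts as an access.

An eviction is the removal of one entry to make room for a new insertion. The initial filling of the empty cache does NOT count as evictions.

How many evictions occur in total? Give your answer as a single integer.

LRU simulation (capacity=3):
  1. access 92: MISS. Cache (LRU->MRU): [92]
  2. access 71: MISS. Cache (LRU->MRU): [92 71]
  3. access 71: HIT. Cache (LRU->MRU): [92 71]
  4. access 71: HIT. Cache (LRU->MRU): [92 71]
  5. access 71: HIT. Cache (LRU->MRU): [92 71]
  6. access 26: MISS. Cache (LRU->MRU): [92 71 26]
  7. access 71: HIT. Cache (LRU->MRU): [92 26 71]
  8. access 26: HIT. Cache (LRU->MRU): [92 71 26]
  9. access 26: HIT. Cache (LRU->MRU): [92 71 26]
  10. access 71: HIT. Cache (LRU->MRU): [92 26 71]
  11. access 26: HIT. Cache (LRU->MRU): [92 71 26]
  12. access 26: HIT. Cache (LRU->MRU): [92 71 26]
  13. access 71: HIT. Cache (LRU->MRU): [92 26 71]
  14. access 26: HIT. Cache (LRU->MRU): [92 71 26]
  15. access 71: HIT. Cache (LRU->MRU): [92 26 71]
  16. access 26: HIT. Cache (LRU->MRU): [92 71 26]
  17. access 71: HIT. Cache (LRU->MRU): [92 26 71]
  18. access 71: HIT. Cache (LRU->MRU): [92 26 71]
  19. access 71: HIT. Cache (LRU->MRU): [92 26 71]
  20. access 85: MISS, evict 92. Cache (LRU->MRU): [26 71 85]
  21. access 26: HIT. Cache (LRU->MRU): [71 85 26]
  22. access 85: HIT. Cache (LRU->MRU): [71 26 85]
  23. access 85: HIT. Cache (LRU->MRU): [71 26 85]
  24. access 85: HIT. Cache (LRU->MRU): [71 26 85]
  25. access 26: HIT. Cache (LRU->MRU): [71 85 26]
  26. access 92: MISS, evict 71. Cache (LRU->MRU): [85 26 92]
  27. access 71: MISS, evict 85. Cache (LRU->MRU): [26 92 71]
  28. access 85: MISS, evict 26. Cache (LRU->MRU): [92 71 85]
  29. access 71: HIT. Cache (LRU->MRU): [92 85 71]
  30. access 92: HIT. Cache (LRU->MRU): [85 71 92]
  31. access 92: HIT. Cache (LRU->MRU): [85 71 92]
Total: 24 hits, 7 misses, 4 evictions

Answer: 4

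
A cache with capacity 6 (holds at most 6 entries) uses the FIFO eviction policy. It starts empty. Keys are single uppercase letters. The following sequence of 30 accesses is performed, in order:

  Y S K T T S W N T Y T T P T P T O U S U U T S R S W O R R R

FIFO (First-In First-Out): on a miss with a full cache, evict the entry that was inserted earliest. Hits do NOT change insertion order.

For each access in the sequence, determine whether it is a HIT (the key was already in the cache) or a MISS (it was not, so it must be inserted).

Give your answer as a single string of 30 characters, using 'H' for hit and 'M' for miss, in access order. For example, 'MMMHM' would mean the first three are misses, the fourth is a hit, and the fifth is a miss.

Answer: MMMMHHMMHHHHMHHHMMMHHMHMHMHHHH

Derivation:
FIFO simulation (capacity=6):
  1. access Y: MISS. Cache (old->new): [Y]
  2. access S: MISS. Cache (old->new): [Y S]
  3. access K: MISS. Cache (old->new): [Y S K]
  4. access T: MISS. Cache (old->new): [Y S K T]
  5. access T: HIT. Cache (old->new): [Y S K T]
  6. access S: HIT. Cache (old->new): [Y S K T]
  7. access W: MISS. Cache (old->new): [Y S K T W]
  8. access N: MISS. Cache (old->new): [Y S K T W N]
  9. access T: HIT. Cache (old->new): [Y S K T W N]
  10. access Y: HIT. Cache (old->new): [Y S K T W N]
  11. access T: HIT. Cache (old->new): [Y S K T W N]
  12. access T: HIT. Cache (old->new): [Y S K T W N]
  13. access P: MISS, evict Y. Cache (old->new): [S K T W N P]
  14. access T: HIT. Cache (old->new): [S K T W N P]
  15. access P: HIT. Cache (old->new): [S K T W N P]
  16. access T: HIT. Cache (old->new): [S K T W N P]
  17. access O: MISS, evict S. Cache (old->new): [K T W N P O]
  18. access U: MISS, evict K. Cache (old->new): [T W N P O U]
  19. access S: MISS, evict T. Cache (old->new): [W N P O U S]
  20. access U: HIT. Cache (old->new): [W N P O U S]
  21. access U: HIT. Cache (old->new): [W N P O U S]
  22. access T: MISS, evict W. Cache (old->new): [N P O U S T]
  23. access S: HIT. Cache (old->new): [N P O U S T]
  24. access R: MISS, evict N. Cache (old->new): [P O U S T R]
  25. access S: HIT. Cache (old->new): [P O U S T R]
  26. access W: MISS, evict P. Cache (old->new): [O U S T R W]
  27. access O: HIT. Cache (old->new): [O U S T R W]
  28. access R: HIT. Cache (old->new): [O U S T R W]
  29. access R: HIT. Cache (old->new): [O U S T R W]
  30. access R: HIT. Cache (old->new): [O U S T R W]
Total: 17 hits, 13 misses, 7 evictions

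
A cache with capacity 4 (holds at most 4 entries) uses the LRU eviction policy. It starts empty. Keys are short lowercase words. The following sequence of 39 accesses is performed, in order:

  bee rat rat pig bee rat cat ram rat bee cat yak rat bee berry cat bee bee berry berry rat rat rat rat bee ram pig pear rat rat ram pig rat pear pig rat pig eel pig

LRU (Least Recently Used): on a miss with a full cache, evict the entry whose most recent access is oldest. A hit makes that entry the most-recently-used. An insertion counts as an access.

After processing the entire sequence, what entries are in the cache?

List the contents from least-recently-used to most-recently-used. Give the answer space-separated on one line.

LRU simulation (capacity=4):
  1. access bee: MISS. Cache (LRU->MRU): [bee]
  2. access rat: MISS. Cache (LRU->MRU): [bee rat]
  3. access rat: HIT. Cache (LRU->MRU): [bee rat]
  4. access pig: MISS. Cache (LRU->MRU): [bee rat pig]
  5. access bee: HIT. Cache (LRU->MRU): [rat pig bee]
  6. access rat: HIT. Cache (LRU->MRU): [pig bee rat]
  7. access cat: MISS. Cache (LRU->MRU): [pig bee rat cat]
  8. access ram: MISS, evict pig. Cache (LRU->MRU): [bee rat cat ram]
  9. access rat: HIT. Cache (LRU->MRU): [bee cat ram rat]
  10. access bee: HIT. Cache (LRU->MRU): [cat ram rat bee]
  11. access cat: HIT. Cache (LRU->MRU): [ram rat bee cat]
  12. access yak: MISS, evict ram. Cache (LRU->MRU): [rat bee cat yak]
  13. access rat: HIT. Cache (LRU->MRU): [bee cat yak rat]
  14. access bee: HIT. Cache (LRU->MRU): [cat yak rat bee]
  15. access berry: MISS, evict cat. Cache (LRU->MRU): [yak rat bee berry]
  16. access cat: MISS, evict yak. Cache (LRU->MRU): [rat bee berry cat]
  17. access bee: HIT. Cache (LRU->MRU): [rat berry cat bee]
  18. access bee: HIT. Cache (LRU->MRU): [rat berry cat bee]
  19. access berry: HIT. Cache (LRU->MRU): [rat cat bee berry]
  20. access berry: HIT. Cache (LRU->MRU): [rat cat bee berry]
  21. access rat: HIT. Cache (LRU->MRU): [cat bee berry rat]
  22. access rat: HIT. Cache (LRU->MRU): [cat bee berry rat]
  23. access rat: HIT. Cache (LRU->MRU): [cat bee berry rat]
  24. access rat: HIT. Cache (LRU->MRU): [cat bee berry rat]
  25. access bee: HIT. Cache (LRU->MRU): [cat berry rat bee]
  26. access ram: MISS, evict cat. Cache (LRU->MRU): [berry rat bee ram]
  27. access pig: MISS, evict berry. Cache (LRU->MRU): [rat bee ram pig]
  28. access pear: MISS, evict rat. Cache (LRU->MRU): [bee ram pig pear]
  29. access rat: MISS, evict bee. Cache (LRU->MRU): [ram pig pear rat]
  30. access rat: HIT. Cache (LRU->MRU): [ram pig pear rat]
  31. access ram: HIT. Cache (LRU->MRU): [pig pear rat ram]
  32. access pig: HIT. Cache (LRU->MRU): [pear rat ram pig]
  33. access rat: HIT. Cache (LRU->MRU): [pear ram pig rat]
  34. access pear: HIT. Cache (LRU->MRU): [ram pig rat pear]
  35. access pig: HIT. Cache (LRU->MRU): [ram rat pear pig]
  36. access rat: HIT. Cache (LRU->MRU): [ram pear pig rat]
  37. access pig: HIT. Cache (LRU->MRU): [ram pear rat pig]
  38. access eel: MISS, evict ram. Cache (LRU->MRU): [pear rat pig eel]
  39. access pig: HIT. Cache (LRU->MRU): [pear rat eel pig]
Total: 26 hits, 13 misses, 9 evictions

Answer: pear rat eel pig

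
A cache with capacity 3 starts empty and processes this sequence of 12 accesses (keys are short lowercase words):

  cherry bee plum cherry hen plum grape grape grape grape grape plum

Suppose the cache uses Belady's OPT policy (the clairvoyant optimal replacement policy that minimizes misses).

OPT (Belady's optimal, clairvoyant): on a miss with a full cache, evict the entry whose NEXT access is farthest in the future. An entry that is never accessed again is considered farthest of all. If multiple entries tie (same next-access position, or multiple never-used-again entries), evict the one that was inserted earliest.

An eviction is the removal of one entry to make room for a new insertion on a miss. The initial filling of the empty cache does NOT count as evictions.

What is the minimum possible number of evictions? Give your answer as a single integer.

Answer: 2

Derivation:
OPT (Belady) simulation (capacity=3):
  1. access cherry: MISS. Cache: [cherry]
  2. access bee: MISS. Cache: [cherry bee]
  3. access plum: MISS. Cache: [cherry bee plum]
  4. access cherry: HIT. Next use of cherry: never. Cache: [cherry bee plum]
  5. access hen: MISS, evict cherry (next use: never). Cache: [bee plum hen]
  6. access plum: HIT. Next use of plum: step 12. Cache: [bee plum hen]
  7. access grape: MISS, evict bee (next use: never). Cache: [plum hen grape]
  8. access grape: HIT. Next use of grape: step 9. Cache: [plum hen grape]
  9. access grape: HIT. Next use of grape: step 10. Cache: [plum hen grape]
  10. access grape: HIT. Next use of grape: step 11. Cache: [plum hen grape]
  11. access grape: HIT. Next use of grape: never. Cache: [plum hen grape]
  12. access plum: HIT. Next use of plum: never. Cache: [plum hen grape]
Total: 7 hits, 5 misses, 2 evictions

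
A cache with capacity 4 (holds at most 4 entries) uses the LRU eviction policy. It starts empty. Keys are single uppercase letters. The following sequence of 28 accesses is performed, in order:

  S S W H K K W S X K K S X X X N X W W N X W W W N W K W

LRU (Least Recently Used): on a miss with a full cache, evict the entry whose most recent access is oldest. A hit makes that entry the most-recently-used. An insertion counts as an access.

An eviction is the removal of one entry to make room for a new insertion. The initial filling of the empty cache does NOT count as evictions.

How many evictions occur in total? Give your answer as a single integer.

LRU simulation (capacity=4):
  1. access S: MISS. Cache (LRU->MRU): [S]
  2. access S: HIT. Cache (LRU->MRU): [S]
  3. access W: MISS. Cache (LRU->MRU): [S W]
  4. access H: MISS. Cache (LRU->MRU): [S W H]
  5. access K: MISS. Cache (LRU->MRU): [S W H K]
  6. access K: HIT. Cache (LRU->MRU): [S W H K]
  7. access W: HIT. Cache (LRU->MRU): [S H K W]
  8. access S: HIT. Cache (LRU->MRU): [H K W S]
  9. access X: MISS, evict H. Cache (LRU->MRU): [K W S X]
  10. access K: HIT. Cache (LRU->MRU): [W S X K]
  11. access K: HIT. Cache (LRU->MRU): [W S X K]
  12. access S: HIT. Cache (LRU->MRU): [W X K S]
  13. access X: HIT. Cache (LRU->MRU): [W K S X]
  14. access X: HIT. Cache (LRU->MRU): [W K S X]
  15. access X: HIT. Cache (LRU->MRU): [W K S X]
  16. access N: MISS, evict W. Cache (LRU->MRU): [K S X N]
  17. access X: HIT. Cache (LRU->MRU): [K S N X]
  18. access W: MISS, evict K. Cache (LRU->MRU): [S N X W]
  19. access W: HIT. Cache (LRU->MRU): [S N X W]
  20. access N: HIT. Cache (LRU->MRU): [S X W N]
  21. access X: HIT. Cache (LRU->MRU): [S W N X]
  22. access W: HIT. Cache (LRU->MRU): [S N X W]
  23. access W: HIT. Cache (LRU->MRU): [S N X W]
  24. access W: HIT. Cache (LRU->MRU): [S N X W]
  25. access N: HIT. Cache (LRU->MRU): [S X W N]
  26. access W: HIT. Cache (LRU->MRU): [S X N W]
  27. access K: MISS, evict S. Cache (LRU->MRU): [X N W K]
  28. access W: HIT. Cache (LRU->MRU): [X N K W]
Total: 20 hits, 8 misses, 4 evictions

Answer: 4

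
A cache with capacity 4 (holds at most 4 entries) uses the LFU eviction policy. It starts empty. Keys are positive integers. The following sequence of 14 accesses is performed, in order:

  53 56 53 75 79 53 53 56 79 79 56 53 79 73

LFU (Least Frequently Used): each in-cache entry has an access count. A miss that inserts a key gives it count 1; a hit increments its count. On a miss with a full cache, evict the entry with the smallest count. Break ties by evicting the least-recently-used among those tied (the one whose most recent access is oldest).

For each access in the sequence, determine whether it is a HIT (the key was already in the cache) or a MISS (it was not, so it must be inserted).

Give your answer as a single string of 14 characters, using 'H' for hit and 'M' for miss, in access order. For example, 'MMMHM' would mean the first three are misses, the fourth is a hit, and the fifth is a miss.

Answer: MMHMMHHHHHHHHM

Derivation:
LFU simulation (capacity=4):
  1. access 53: MISS. Cache: [53(c=1)]
  2. access 56: MISS. Cache: [53(c=1) 56(c=1)]
  3. access 53: HIT, count now 2. Cache: [56(c=1) 53(c=2)]
  4. access 75: MISS. Cache: [56(c=1) 75(c=1) 53(c=2)]
  5. access 79: MISS. Cache: [56(c=1) 75(c=1) 79(c=1) 53(c=2)]
  6. access 53: HIT, count now 3. Cache: [56(c=1) 75(c=1) 79(c=1) 53(c=3)]
  7. access 53: HIT, count now 4. Cache: [56(c=1) 75(c=1) 79(c=1) 53(c=4)]
  8. access 56: HIT, count now 2. Cache: [75(c=1) 79(c=1) 56(c=2) 53(c=4)]
  9. access 79: HIT, count now 2. Cache: [75(c=1) 56(c=2) 79(c=2) 53(c=4)]
  10. access 79: HIT, count now 3. Cache: [75(c=1) 56(c=2) 79(c=3) 53(c=4)]
  11. access 56: HIT, count now 3. Cache: [75(c=1) 79(c=3) 56(c=3) 53(c=4)]
  12. access 53: HIT, count now 5. Cache: [75(c=1) 79(c=3) 56(c=3) 53(c=5)]
  13. access 79: HIT, count now 4. Cache: [75(c=1) 56(c=3) 79(c=4) 53(c=5)]
  14. access 73: MISS, evict 75(c=1). Cache: [73(c=1) 56(c=3) 79(c=4) 53(c=5)]
Total: 9 hits, 5 misses, 1 evictions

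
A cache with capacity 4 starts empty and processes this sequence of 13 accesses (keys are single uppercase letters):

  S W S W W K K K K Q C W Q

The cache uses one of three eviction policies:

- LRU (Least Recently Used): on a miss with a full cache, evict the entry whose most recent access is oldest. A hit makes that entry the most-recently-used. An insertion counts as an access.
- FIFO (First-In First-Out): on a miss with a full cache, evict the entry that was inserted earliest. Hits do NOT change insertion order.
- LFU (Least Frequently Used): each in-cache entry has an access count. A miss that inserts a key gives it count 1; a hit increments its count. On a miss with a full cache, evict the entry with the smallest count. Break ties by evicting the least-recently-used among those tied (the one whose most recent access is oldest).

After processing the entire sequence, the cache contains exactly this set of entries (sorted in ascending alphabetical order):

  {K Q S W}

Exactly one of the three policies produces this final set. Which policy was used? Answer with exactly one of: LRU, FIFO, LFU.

Answer: LFU

Derivation:
Simulating under each policy and comparing final sets:
  LRU: final set = {C K Q W} -> differs
  FIFO: final set = {C K Q W} -> differs
  LFU: final set = {K Q S W} -> MATCHES target
Only LFU produces the target set.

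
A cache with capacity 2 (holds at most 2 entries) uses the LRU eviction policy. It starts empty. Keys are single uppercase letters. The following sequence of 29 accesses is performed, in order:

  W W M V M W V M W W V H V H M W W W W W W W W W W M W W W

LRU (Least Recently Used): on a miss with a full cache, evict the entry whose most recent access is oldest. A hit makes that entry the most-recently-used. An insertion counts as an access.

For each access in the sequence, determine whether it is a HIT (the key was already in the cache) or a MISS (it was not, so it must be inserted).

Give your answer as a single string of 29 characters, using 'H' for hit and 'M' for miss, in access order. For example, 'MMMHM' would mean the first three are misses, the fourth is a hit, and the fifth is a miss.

LRU simulation (capacity=2):
  1. access W: MISS. Cache (LRU->MRU): [W]
  2. access W: HIT. Cache (LRU->MRU): [W]
  3. access M: MISS. Cache (LRU->MRU): [W M]
  4. access V: MISS, evict W. Cache (LRU->MRU): [M V]
  5. access M: HIT. Cache (LRU->MRU): [V M]
  6. access W: MISS, evict V. Cache (LRU->MRU): [M W]
  7. access V: MISS, evict M. Cache (LRU->MRU): [W V]
  8. access M: MISS, evict W. Cache (LRU->MRU): [V M]
  9. access W: MISS, evict V. Cache (LRU->MRU): [M W]
  10. access W: HIT. Cache (LRU->MRU): [M W]
  11. access V: MISS, evict M. Cache (LRU->MRU): [W V]
  12. access H: MISS, evict W. Cache (LRU->MRU): [V H]
  13. access V: HIT. Cache (LRU->MRU): [H V]
  14. access H: HIT. Cache (LRU->MRU): [V H]
  15. access M: MISS, evict V. Cache (LRU->MRU): [H M]
  16. access W: MISS, evict H. Cache (LRU->MRU): [M W]
  17. access W: HIT. Cache (LRU->MRU): [M W]
  18. access W: HIT. Cache (LRU->MRU): [M W]
  19. access W: HIT. Cache (LRU->MRU): [M W]
  20. access W: HIT. Cache (LRU->MRU): [M W]
  21. access W: HIT. Cache (LRU->MRU): [M W]
  22. access W: HIT. Cache (LRU->MRU): [M W]
  23. access W: HIT. Cache (LRU->MRU): [M W]
  24. access W: HIT. Cache (LRU->MRU): [M W]
  25. access W: HIT. Cache (LRU->MRU): [M W]
  26. access M: HIT. Cache (LRU->MRU): [W M]
  27. access W: HIT. Cache (LRU->MRU): [M W]
  28. access W: HIT. Cache (LRU->MRU): [M W]
  29. access W: HIT. Cache (LRU->MRU): [M W]
Total: 18 hits, 11 misses, 9 evictions

Answer: MHMMHMMMMHMMHHMMHHHHHHHHHHHHH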